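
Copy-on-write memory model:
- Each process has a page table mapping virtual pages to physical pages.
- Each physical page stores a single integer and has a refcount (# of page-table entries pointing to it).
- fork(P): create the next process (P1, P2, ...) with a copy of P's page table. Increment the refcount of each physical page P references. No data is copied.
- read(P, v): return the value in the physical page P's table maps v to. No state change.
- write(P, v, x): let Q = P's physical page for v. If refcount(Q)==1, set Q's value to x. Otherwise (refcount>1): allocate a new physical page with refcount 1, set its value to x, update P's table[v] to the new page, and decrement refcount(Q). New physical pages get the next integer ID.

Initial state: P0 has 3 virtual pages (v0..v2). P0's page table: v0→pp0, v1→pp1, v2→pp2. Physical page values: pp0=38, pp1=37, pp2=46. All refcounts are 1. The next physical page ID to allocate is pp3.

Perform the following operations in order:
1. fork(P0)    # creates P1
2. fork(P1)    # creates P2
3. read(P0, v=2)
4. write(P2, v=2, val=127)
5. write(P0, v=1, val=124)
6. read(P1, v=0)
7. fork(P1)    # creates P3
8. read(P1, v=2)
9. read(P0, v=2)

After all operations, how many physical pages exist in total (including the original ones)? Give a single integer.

Answer: 5

Derivation:
Op 1: fork(P0) -> P1. 3 ppages; refcounts: pp0:2 pp1:2 pp2:2
Op 2: fork(P1) -> P2. 3 ppages; refcounts: pp0:3 pp1:3 pp2:3
Op 3: read(P0, v2) -> 46. No state change.
Op 4: write(P2, v2, 127). refcount(pp2)=3>1 -> COPY to pp3. 4 ppages; refcounts: pp0:3 pp1:3 pp2:2 pp3:1
Op 5: write(P0, v1, 124). refcount(pp1)=3>1 -> COPY to pp4. 5 ppages; refcounts: pp0:3 pp1:2 pp2:2 pp3:1 pp4:1
Op 6: read(P1, v0) -> 38. No state change.
Op 7: fork(P1) -> P3. 5 ppages; refcounts: pp0:4 pp1:3 pp2:3 pp3:1 pp4:1
Op 8: read(P1, v2) -> 46. No state change.
Op 9: read(P0, v2) -> 46. No state change.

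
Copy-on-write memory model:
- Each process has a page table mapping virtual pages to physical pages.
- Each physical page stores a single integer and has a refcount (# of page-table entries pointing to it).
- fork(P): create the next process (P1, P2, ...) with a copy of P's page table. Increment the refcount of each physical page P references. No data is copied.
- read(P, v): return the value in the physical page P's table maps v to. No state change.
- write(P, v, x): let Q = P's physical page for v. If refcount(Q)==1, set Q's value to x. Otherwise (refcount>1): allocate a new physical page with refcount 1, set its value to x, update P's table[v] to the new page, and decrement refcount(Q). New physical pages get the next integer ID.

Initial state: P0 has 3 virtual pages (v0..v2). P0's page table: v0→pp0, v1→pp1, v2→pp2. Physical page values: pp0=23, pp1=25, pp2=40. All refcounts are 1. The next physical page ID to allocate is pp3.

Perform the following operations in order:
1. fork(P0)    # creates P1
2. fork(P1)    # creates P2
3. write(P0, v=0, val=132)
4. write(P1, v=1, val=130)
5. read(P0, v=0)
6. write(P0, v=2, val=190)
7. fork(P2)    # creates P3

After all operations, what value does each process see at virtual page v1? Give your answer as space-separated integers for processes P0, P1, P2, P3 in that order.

Answer: 25 130 25 25

Derivation:
Op 1: fork(P0) -> P1. 3 ppages; refcounts: pp0:2 pp1:2 pp2:2
Op 2: fork(P1) -> P2. 3 ppages; refcounts: pp0:3 pp1:3 pp2:3
Op 3: write(P0, v0, 132). refcount(pp0)=3>1 -> COPY to pp3. 4 ppages; refcounts: pp0:2 pp1:3 pp2:3 pp3:1
Op 4: write(P1, v1, 130). refcount(pp1)=3>1 -> COPY to pp4. 5 ppages; refcounts: pp0:2 pp1:2 pp2:3 pp3:1 pp4:1
Op 5: read(P0, v0) -> 132. No state change.
Op 6: write(P0, v2, 190). refcount(pp2)=3>1 -> COPY to pp5. 6 ppages; refcounts: pp0:2 pp1:2 pp2:2 pp3:1 pp4:1 pp5:1
Op 7: fork(P2) -> P3. 6 ppages; refcounts: pp0:3 pp1:3 pp2:3 pp3:1 pp4:1 pp5:1
P0: v1 -> pp1 = 25
P1: v1 -> pp4 = 130
P2: v1 -> pp1 = 25
P3: v1 -> pp1 = 25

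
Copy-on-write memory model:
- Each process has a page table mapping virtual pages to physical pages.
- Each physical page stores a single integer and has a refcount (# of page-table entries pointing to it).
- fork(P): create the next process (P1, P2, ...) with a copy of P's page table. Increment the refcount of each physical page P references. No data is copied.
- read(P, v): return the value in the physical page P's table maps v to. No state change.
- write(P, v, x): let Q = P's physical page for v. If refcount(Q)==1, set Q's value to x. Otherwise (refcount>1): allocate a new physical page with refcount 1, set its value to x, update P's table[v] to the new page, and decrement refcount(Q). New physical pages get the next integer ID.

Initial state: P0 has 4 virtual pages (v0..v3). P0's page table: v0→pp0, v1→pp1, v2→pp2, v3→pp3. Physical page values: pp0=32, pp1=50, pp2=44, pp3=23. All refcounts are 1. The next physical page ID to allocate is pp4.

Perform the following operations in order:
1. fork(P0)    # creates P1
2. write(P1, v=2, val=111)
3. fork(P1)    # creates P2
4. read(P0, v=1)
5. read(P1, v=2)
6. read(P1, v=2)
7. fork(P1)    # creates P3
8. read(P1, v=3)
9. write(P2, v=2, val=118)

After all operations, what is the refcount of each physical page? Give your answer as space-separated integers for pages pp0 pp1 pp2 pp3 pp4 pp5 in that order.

Answer: 4 4 1 4 2 1

Derivation:
Op 1: fork(P0) -> P1. 4 ppages; refcounts: pp0:2 pp1:2 pp2:2 pp3:2
Op 2: write(P1, v2, 111). refcount(pp2)=2>1 -> COPY to pp4. 5 ppages; refcounts: pp0:2 pp1:2 pp2:1 pp3:2 pp4:1
Op 3: fork(P1) -> P2. 5 ppages; refcounts: pp0:3 pp1:3 pp2:1 pp3:3 pp4:2
Op 4: read(P0, v1) -> 50. No state change.
Op 5: read(P1, v2) -> 111. No state change.
Op 6: read(P1, v2) -> 111. No state change.
Op 7: fork(P1) -> P3. 5 ppages; refcounts: pp0:4 pp1:4 pp2:1 pp3:4 pp4:3
Op 8: read(P1, v3) -> 23. No state change.
Op 9: write(P2, v2, 118). refcount(pp4)=3>1 -> COPY to pp5. 6 ppages; refcounts: pp0:4 pp1:4 pp2:1 pp3:4 pp4:2 pp5:1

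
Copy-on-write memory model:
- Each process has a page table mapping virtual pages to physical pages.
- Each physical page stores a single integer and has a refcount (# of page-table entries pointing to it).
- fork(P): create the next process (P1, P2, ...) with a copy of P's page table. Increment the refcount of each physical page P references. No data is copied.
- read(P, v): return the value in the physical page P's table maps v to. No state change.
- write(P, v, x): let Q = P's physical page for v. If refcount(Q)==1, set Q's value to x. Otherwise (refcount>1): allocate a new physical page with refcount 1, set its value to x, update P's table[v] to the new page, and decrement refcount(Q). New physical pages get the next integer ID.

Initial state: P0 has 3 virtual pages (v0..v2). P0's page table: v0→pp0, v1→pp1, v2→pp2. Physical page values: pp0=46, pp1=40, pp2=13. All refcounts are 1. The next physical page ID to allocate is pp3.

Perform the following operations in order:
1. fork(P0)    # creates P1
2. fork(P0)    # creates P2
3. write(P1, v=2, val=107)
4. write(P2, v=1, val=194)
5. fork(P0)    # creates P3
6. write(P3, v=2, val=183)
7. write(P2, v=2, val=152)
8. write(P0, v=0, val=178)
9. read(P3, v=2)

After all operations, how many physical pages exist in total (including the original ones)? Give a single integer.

Op 1: fork(P0) -> P1. 3 ppages; refcounts: pp0:2 pp1:2 pp2:2
Op 2: fork(P0) -> P2. 3 ppages; refcounts: pp0:3 pp1:3 pp2:3
Op 3: write(P1, v2, 107). refcount(pp2)=3>1 -> COPY to pp3. 4 ppages; refcounts: pp0:3 pp1:3 pp2:2 pp3:1
Op 4: write(P2, v1, 194). refcount(pp1)=3>1 -> COPY to pp4. 5 ppages; refcounts: pp0:3 pp1:2 pp2:2 pp3:1 pp4:1
Op 5: fork(P0) -> P3. 5 ppages; refcounts: pp0:4 pp1:3 pp2:3 pp3:1 pp4:1
Op 6: write(P3, v2, 183). refcount(pp2)=3>1 -> COPY to pp5. 6 ppages; refcounts: pp0:4 pp1:3 pp2:2 pp3:1 pp4:1 pp5:1
Op 7: write(P2, v2, 152). refcount(pp2)=2>1 -> COPY to pp6. 7 ppages; refcounts: pp0:4 pp1:3 pp2:1 pp3:1 pp4:1 pp5:1 pp6:1
Op 8: write(P0, v0, 178). refcount(pp0)=4>1 -> COPY to pp7. 8 ppages; refcounts: pp0:3 pp1:3 pp2:1 pp3:1 pp4:1 pp5:1 pp6:1 pp7:1
Op 9: read(P3, v2) -> 183. No state change.

Answer: 8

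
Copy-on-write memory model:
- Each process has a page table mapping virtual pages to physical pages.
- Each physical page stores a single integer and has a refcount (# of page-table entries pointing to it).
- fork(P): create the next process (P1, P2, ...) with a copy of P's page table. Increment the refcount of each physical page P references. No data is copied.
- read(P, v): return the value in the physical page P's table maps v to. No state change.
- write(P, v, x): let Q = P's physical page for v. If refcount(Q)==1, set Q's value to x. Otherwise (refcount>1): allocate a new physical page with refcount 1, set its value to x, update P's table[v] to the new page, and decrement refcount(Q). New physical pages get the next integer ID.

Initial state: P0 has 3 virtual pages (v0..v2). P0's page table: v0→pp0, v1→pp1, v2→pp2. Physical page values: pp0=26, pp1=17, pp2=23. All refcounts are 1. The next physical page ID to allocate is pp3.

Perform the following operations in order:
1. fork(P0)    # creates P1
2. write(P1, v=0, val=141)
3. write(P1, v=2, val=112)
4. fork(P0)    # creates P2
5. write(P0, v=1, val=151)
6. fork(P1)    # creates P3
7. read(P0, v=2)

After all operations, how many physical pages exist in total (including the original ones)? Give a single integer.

Answer: 6

Derivation:
Op 1: fork(P0) -> P1. 3 ppages; refcounts: pp0:2 pp1:2 pp2:2
Op 2: write(P1, v0, 141). refcount(pp0)=2>1 -> COPY to pp3. 4 ppages; refcounts: pp0:1 pp1:2 pp2:2 pp3:1
Op 3: write(P1, v2, 112). refcount(pp2)=2>1 -> COPY to pp4. 5 ppages; refcounts: pp0:1 pp1:2 pp2:1 pp3:1 pp4:1
Op 4: fork(P0) -> P2. 5 ppages; refcounts: pp0:2 pp1:3 pp2:2 pp3:1 pp4:1
Op 5: write(P0, v1, 151). refcount(pp1)=3>1 -> COPY to pp5. 6 ppages; refcounts: pp0:2 pp1:2 pp2:2 pp3:1 pp4:1 pp5:1
Op 6: fork(P1) -> P3. 6 ppages; refcounts: pp0:2 pp1:3 pp2:2 pp3:2 pp4:2 pp5:1
Op 7: read(P0, v2) -> 23. No state change.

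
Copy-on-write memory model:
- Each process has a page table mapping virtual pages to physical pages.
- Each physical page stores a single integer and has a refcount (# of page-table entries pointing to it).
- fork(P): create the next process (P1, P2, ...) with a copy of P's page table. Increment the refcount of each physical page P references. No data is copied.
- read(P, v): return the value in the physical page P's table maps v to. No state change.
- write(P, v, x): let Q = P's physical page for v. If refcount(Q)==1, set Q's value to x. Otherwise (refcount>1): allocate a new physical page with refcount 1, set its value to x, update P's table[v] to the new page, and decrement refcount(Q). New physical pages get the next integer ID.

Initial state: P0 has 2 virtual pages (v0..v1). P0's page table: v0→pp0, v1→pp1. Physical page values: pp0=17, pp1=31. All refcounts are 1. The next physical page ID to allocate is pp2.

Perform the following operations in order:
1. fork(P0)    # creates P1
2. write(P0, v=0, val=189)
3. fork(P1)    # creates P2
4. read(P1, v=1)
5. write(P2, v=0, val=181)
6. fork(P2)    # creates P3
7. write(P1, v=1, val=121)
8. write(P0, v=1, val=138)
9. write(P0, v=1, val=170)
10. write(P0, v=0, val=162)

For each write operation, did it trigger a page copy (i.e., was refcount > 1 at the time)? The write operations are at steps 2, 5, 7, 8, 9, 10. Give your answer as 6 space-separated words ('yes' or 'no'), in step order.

Op 1: fork(P0) -> P1. 2 ppages; refcounts: pp0:2 pp1:2
Op 2: write(P0, v0, 189). refcount(pp0)=2>1 -> COPY to pp2. 3 ppages; refcounts: pp0:1 pp1:2 pp2:1
Op 3: fork(P1) -> P2. 3 ppages; refcounts: pp0:2 pp1:3 pp2:1
Op 4: read(P1, v1) -> 31. No state change.
Op 5: write(P2, v0, 181). refcount(pp0)=2>1 -> COPY to pp3. 4 ppages; refcounts: pp0:1 pp1:3 pp2:1 pp3:1
Op 6: fork(P2) -> P3. 4 ppages; refcounts: pp0:1 pp1:4 pp2:1 pp3:2
Op 7: write(P1, v1, 121). refcount(pp1)=4>1 -> COPY to pp4. 5 ppages; refcounts: pp0:1 pp1:3 pp2:1 pp3:2 pp4:1
Op 8: write(P0, v1, 138). refcount(pp1)=3>1 -> COPY to pp5. 6 ppages; refcounts: pp0:1 pp1:2 pp2:1 pp3:2 pp4:1 pp5:1
Op 9: write(P0, v1, 170). refcount(pp5)=1 -> write in place. 6 ppages; refcounts: pp0:1 pp1:2 pp2:1 pp3:2 pp4:1 pp5:1
Op 10: write(P0, v0, 162). refcount(pp2)=1 -> write in place. 6 ppages; refcounts: pp0:1 pp1:2 pp2:1 pp3:2 pp4:1 pp5:1

yes yes yes yes no no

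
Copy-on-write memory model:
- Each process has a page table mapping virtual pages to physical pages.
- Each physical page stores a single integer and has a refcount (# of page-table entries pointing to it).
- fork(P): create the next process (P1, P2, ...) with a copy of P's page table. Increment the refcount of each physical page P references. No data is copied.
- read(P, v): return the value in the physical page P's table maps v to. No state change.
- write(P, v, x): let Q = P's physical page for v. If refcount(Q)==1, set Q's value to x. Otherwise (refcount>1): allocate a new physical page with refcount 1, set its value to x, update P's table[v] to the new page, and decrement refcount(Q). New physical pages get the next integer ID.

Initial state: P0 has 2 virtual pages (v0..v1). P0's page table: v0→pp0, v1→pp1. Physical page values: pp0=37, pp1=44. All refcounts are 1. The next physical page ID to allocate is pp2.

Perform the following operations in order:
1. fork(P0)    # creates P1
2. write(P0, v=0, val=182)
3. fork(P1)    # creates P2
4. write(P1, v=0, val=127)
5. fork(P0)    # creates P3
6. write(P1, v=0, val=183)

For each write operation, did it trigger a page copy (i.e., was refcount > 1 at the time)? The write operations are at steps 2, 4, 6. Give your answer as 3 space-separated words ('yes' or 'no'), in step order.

Op 1: fork(P0) -> P1. 2 ppages; refcounts: pp0:2 pp1:2
Op 2: write(P0, v0, 182). refcount(pp0)=2>1 -> COPY to pp2. 3 ppages; refcounts: pp0:1 pp1:2 pp2:1
Op 3: fork(P1) -> P2. 3 ppages; refcounts: pp0:2 pp1:3 pp2:1
Op 4: write(P1, v0, 127). refcount(pp0)=2>1 -> COPY to pp3. 4 ppages; refcounts: pp0:1 pp1:3 pp2:1 pp3:1
Op 5: fork(P0) -> P3. 4 ppages; refcounts: pp0:1 pp1:4 pp2:2 pp3:1
Op 6: write(P1, v0, 183). refcount(pp3)=1 -> write in place. 4 ppages; refcounts: pp0:1 pp1:4 pp2:2 pp3:1

yes yes no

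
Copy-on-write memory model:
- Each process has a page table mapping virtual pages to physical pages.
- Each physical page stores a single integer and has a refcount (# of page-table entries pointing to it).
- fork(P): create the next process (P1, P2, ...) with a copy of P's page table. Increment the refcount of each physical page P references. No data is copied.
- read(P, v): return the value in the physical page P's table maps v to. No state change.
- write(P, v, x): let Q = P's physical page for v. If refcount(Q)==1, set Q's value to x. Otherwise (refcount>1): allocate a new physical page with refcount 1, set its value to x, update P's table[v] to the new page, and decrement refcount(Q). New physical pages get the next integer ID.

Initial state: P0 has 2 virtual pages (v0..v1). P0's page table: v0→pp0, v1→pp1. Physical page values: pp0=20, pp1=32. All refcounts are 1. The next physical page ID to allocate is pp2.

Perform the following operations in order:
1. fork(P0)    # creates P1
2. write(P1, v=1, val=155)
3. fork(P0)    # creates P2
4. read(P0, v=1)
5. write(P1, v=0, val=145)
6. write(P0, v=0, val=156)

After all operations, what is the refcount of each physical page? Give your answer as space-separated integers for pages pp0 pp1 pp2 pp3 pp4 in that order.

Op 1: fork(P0) -> P1. 2 ppages; refcounts: pp0:2 pp1:2
Op 2: write(P1, v1, 155). refcount(pp1)=2>1 -> COPY to pp2. 3 ppages; refcounts: pp0:2 pp1:1 pp2:1
Op 3: fork(P0) -> P2. 3 ppages; refcounts: pp0:3 pp1:2 pp2:1
Op 4: read(P0, v1) -> 32. No state change.
Op 5: write(P1, v0, 145). refcount(pp0)=3>1 -> COPY to pp3. 4 ppages; refcounts: pp0:2 pp1:2 pp2:1 pp3:1
Op 6: write(P0, v0, 156). refcount(pp0)=2>1 -> COPY to pp4. 5 ppages; refcounts: pp0:1 pp1:2 pp2:1 pp3:1 pp4:1

Answer: 1 2 1 1 1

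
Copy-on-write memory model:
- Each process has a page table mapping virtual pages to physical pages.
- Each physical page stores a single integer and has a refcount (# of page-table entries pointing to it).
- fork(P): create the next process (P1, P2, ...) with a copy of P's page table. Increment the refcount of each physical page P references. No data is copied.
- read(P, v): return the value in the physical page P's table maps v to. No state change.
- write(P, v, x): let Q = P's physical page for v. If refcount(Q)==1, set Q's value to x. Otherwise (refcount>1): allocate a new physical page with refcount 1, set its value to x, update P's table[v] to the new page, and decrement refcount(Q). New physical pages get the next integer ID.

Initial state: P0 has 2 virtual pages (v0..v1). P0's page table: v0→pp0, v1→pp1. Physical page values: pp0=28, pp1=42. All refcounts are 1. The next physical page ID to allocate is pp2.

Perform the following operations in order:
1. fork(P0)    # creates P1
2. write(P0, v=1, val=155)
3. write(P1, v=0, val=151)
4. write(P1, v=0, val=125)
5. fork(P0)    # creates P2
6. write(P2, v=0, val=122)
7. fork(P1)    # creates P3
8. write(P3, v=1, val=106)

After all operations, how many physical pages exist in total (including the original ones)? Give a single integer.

Op 1: fork(P0) -> P1. 2 ppages; refcounts: pp0:2 pp1:2
Op 2: write(P0, v1, 155). refcount(pp1)=2>1 -> COPY to pp2. 3 ppages; refcounts: pp0:2 pp1:1 pp2:1
Op 3: write(P1, v0, 151). refcount(pp0)=2>1 -> COPY to pp3. 4 ppages; refcounts: pp0:1 pp1:1 pp2:1 pp3:1
Op 4: write(P1, v0, 125). refcount(pp3)=1 -> write in place. 4 ppages; refcounts: pp0:1 pp1:1 pp2:1 pp3:1
Op 5: fork(P0) -> P2. 4 ppages; refcounts: pp0:2 pp1:1 pp2:2 pp3:1
Op 6: write(P2, v0, 122). refcount(pp0)=2>1 -> COPY to pp4. 5 ppages; refcounts: pp0:1 pp1:1 pp2:2 pp3:1 pp4:1
Op 7: fork(P1) -> P3. 5 ppages; refcounts: pp0:1 pp1:2 pp2:2 pp3:2 pp4:1
Op 8: write(P3, v1, 106). refcount(pp1)=2>1 -> COPY to pp5. 6 ppages; refcounts: pp0:1 pp1:1 pp2:2 pp3:2 pp4:1 pp5:1

Answer: 6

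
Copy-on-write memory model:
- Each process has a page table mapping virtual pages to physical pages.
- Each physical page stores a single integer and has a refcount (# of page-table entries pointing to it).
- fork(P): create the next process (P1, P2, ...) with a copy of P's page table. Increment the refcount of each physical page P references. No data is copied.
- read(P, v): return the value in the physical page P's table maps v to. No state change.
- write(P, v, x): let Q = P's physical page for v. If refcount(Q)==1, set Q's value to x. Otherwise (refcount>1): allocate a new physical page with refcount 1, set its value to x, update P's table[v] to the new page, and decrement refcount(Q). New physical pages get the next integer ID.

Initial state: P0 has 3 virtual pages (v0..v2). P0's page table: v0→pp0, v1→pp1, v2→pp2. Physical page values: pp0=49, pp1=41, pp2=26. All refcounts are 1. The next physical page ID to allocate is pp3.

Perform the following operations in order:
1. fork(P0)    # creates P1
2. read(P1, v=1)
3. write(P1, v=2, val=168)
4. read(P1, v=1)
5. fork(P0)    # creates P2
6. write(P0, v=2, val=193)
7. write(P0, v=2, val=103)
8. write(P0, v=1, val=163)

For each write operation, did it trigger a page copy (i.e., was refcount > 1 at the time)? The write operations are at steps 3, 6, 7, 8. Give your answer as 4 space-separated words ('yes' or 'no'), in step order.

Op 1: fork(P0) -> P1. 3 ppages; refcounts: pp0:2 pp1:2 pp2:2
Op 2: read(P1, v1) -> 41. No state change.
Op 3: write(P1, v2, 168). refcount(pp2)=2>1 -> COPY to pp3. 4 ppages; refcounts: pp0:2 pp1:2 pp2:1 pp3:1
Op 4: read(P1, v1) -> 41. No state change.
Op 5: fork(P0) -> P2. 4 ppages; refcounts: pp0:3 pp1:3 pp2:2 pp3:1
Op 6: write(P0, v2, 193). refcount(pp2)=2>1 -> COPY to pp4. 5 ppages; refcounts: pp0:3 pp1:3 pp2:1 pp3:1 pp4:1
Op 7: write(P0, v2, 103). refcount(pp4)=1 -> write in place. 5 ppages; refcounts: pp0:3 pp1:3 pp2:1 pp3:1 pp4:1
Op 8: write(P0, v1, 163). refcount(pp1)=3>1 -> COPY to pp5. 6 ppages; refcounts: pp0:3 pp1:2 pp2:1 pp3:1 pp4:1 pp5:1

yes yes no yes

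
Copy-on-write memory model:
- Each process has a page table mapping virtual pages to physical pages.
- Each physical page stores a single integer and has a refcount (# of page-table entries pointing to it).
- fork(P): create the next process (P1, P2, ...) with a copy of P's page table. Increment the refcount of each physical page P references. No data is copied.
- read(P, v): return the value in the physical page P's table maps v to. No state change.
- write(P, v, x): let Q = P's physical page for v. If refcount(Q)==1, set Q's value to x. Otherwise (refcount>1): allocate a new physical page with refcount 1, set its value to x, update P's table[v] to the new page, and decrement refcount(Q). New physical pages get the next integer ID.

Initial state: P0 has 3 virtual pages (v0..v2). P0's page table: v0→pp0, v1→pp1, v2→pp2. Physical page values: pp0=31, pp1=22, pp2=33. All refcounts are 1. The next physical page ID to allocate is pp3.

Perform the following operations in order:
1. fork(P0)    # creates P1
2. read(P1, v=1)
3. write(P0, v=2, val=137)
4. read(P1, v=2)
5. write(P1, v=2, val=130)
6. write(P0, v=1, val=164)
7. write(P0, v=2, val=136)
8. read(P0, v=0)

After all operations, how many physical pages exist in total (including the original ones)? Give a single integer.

Op 1: fork(P0) -> P1. 3 ppages; refcounts: pp0:2 pp1:2 pp2:2
Op 2: read(P1, v1) -> 22. No state change.
Op 3: write(P0, v2, 137). refcount(pp2)=2>1 -> COPY to pp3. 4 ppages; refcounts: pp0:2 pp1:2 pp2:1 pp3:1
Op 4: read(P1, v2) -> 33. No state change.
Op 5: write(P1, v2, 130). refcount(pp2)=1 -> write in place. 4 ppages; refcounts: pp0:2 pp1:2 pp2:1 pp3:1
Op 6: write(P0, v1, 164). refcount(pp1)=2>1 -> COPY to pp4. 5 ppages; refcounts: pp0:2 pp1:1 pp2:1 pp3:1 pp4:1
Op 7: write(P0, v2, 136). refcount(pp3)=1 -> write in place. 5 ppages; refcounts: pp0:2 pp1:1 pp2:1 pp3:1 pp4:1
Op 8: read(P0, v0) -> 31. No state change.

Answer: 5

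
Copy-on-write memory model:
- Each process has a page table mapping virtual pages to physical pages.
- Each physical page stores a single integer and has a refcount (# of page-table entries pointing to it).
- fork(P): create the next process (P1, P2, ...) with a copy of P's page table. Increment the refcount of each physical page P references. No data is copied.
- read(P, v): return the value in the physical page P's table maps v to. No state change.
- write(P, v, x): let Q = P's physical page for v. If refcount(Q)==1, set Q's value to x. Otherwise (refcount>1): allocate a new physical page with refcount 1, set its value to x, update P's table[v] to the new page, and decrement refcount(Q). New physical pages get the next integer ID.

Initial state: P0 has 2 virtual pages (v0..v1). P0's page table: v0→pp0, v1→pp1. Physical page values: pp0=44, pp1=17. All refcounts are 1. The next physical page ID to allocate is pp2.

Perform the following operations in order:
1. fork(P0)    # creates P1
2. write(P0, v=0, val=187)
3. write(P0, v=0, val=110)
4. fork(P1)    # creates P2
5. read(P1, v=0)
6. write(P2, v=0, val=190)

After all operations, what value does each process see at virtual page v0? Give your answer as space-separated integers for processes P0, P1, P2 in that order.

Answer: 110 44 190

Derivation:
Op 1: fork(P0) -> P1. 2 ppages; refcounts: pp0:2 pp1:2
Op 2: write(P0, v0, 187). refcount(pp0)=2>1 -> COPY to pp2. 3 ppages; refcounts: pp0:1 pp1:2 pp2:1
Op 3: write(P0, v0, 110). refcount(pp2)=1 -> write in place. 3 ppages; refcounts: pp0:1 pp1:2 pp2:1
Op 4: fork(P1) -> P2. 3 ppages; refcounts: pp0:2 pp1:3 pp2:1
Op 5: read(P1, v0) -> 44. No state change.
Op 6: write(P2, v0, 190). refcount(pp0)=2>1 -> COPY to pp3. 4 ppages; refcounts: pp0:1 pp1:3 pp2:1 pp3:1
P0: v0 -> pp2 = 110
P1: v0 -> pp0 = 44
P2: v0 -> pp3 = 190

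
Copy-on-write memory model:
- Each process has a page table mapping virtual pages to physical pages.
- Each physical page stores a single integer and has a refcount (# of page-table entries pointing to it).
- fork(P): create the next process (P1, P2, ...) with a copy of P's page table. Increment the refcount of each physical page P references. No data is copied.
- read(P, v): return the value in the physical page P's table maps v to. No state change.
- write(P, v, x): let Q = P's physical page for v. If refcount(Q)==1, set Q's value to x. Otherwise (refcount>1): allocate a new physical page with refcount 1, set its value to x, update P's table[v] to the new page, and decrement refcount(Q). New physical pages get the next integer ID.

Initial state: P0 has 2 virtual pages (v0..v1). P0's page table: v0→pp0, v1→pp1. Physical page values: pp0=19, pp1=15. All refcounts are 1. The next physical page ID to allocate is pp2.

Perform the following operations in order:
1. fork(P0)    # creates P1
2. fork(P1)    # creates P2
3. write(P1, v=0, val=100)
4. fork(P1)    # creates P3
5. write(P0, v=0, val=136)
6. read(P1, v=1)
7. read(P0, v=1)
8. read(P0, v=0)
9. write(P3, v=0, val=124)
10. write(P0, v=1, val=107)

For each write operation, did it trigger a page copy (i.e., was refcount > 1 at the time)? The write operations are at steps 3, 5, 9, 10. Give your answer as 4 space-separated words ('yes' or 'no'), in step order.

Op 1: fork(P0) -> P1. 2 ppages; refcounts: pp0:2 pp1:2
Op 2: fork(P1) -> P2. 2 ppages; refcounts: pp0:3 pp1:3
Op 3: write(P1, v0, 100). refcount(pp0)=3>1 -> COPY to pp2. 3 ppages; refcounts: pp0:2 pp1:3 pp2:1
Op 4: fork(P1) -> P3. 3 ppages; refcounts: pp0:2 pp1:4 pp2:2
Op 5: write(P0, v0, 136). refcount(pp0)=2>1 -> COPY to pp3. 4 ppages; refcounts: pp0:1 pp1:4 pp2:2 pp3:1
Op 6: read(P1, v1) -> 15. No state change.
Op 7: read(P0, v1) -> 15. No state change.
Op 8: read(P0, v0) -> 136. No state change.
Op 9: write(P3, v0, 124). refcount(pp2)=2>1 -> COPY to pp4. 5 ppages; refcounts: pp0:1 pp1:4 pp2:1 pp3:1 pp4:1
Op 10: write(P0, v1, 107). refcount(pp1)=4>1 -> COPY to pp5. 6 ppages; refcounts: pp0:1 pp1:3 pp2:1 pp3:1 pp4:1 pp5:1

yes yes yes yes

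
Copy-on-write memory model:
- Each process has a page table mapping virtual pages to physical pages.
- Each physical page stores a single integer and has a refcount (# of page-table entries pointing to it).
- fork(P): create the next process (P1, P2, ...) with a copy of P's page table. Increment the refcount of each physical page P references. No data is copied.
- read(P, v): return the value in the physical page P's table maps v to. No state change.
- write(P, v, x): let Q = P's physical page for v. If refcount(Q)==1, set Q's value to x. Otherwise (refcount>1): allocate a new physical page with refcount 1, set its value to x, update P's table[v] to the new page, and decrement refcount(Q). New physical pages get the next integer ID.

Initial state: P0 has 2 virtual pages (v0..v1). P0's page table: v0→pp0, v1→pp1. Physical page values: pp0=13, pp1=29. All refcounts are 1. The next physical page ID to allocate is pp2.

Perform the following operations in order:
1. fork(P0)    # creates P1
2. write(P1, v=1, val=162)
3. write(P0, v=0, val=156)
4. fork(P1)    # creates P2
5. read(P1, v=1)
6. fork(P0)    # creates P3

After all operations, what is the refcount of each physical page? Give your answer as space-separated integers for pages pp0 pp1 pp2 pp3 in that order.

Answer: 2 2 2 2

Derivation:
Op 1: fork(P0) -> P1. 2 ppages; refcounts: pp0:2 pp1:2
Op 2: write(P1, v1, 162). refcount(pp1)=2>1 -> COPY to pp2. 3 ppages; refcounts: pp0:2 pp1:1 pp2:1
Op 3: write(P0, v0, 156). refcount(pp0)=2>1 -> COPY to pp3. 4 ppages; refcounts: pp0:1 pp1:1 pp2:1 pp3:1
Op 4: fork(P1) -> P2. 4 ppages; refcounts: pp0:2 pp1:1 pp2:2 pp3:1
Op 5: read(P1, v1) -> 162. No state change.
Op 6: fork(P0) -> P3. 4 ppages; refcounts: pp0:2 pp1:2 pp2:2 pp3:2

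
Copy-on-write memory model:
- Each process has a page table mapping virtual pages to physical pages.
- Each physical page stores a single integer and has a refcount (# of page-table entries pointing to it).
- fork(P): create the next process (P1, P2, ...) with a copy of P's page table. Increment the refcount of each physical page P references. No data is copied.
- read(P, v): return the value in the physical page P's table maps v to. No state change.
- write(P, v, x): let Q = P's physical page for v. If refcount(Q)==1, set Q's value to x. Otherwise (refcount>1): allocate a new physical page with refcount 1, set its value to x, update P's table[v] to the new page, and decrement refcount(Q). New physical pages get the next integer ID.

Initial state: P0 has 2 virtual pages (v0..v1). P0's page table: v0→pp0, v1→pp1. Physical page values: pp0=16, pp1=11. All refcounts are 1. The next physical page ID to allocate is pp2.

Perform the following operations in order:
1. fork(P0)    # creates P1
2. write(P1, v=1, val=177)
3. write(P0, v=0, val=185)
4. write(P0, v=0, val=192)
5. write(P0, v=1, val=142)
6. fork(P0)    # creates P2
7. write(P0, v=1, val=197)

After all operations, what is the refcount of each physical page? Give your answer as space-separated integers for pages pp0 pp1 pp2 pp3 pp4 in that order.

Answer: 1 1 1 2 1

Derivation:
Op 1: fork(P0) -> P1. 2 ppages; refcounts: pp0:2 pp1:2
Op 2: write(P1, v1, 177). refcount(pp1)=2>1 -> COPY to pp2. 3 ppages; refcounts: pp0:2 pp1:1 pp2:1
Op 3: write(P0, v0, 185). refcount(pp0)=2>1 -> COPY to pp3. 4 ppages; refcounts: pp0:1 pp1:1 pp2:1 pp3:1
Op 4: write(P0, v0, 192). refcount(pp3)=1 -> write in place. 4 ppages; refcounts: pp0:1 pp1:1 pp2:1 pp3:1
Op 5: write(P0, v1, 142). refcount(pp1)=1 -> write in place. 4 ppages; refcounts: pp0:1 pp1:1 pp2:1 pp3:1
Op 6: fork(P0) -> P2. 4 ppages; refcounts: pp0:1 pp1:2 pp2:1 pp3:2
Op 7: write(P0, v1, 197). refcount(pp1)=2>1 -> COPY to pp4. 5 ppages; refcounts: pp0:1 pp1:1 pp2:1 pp3:2 pp4:1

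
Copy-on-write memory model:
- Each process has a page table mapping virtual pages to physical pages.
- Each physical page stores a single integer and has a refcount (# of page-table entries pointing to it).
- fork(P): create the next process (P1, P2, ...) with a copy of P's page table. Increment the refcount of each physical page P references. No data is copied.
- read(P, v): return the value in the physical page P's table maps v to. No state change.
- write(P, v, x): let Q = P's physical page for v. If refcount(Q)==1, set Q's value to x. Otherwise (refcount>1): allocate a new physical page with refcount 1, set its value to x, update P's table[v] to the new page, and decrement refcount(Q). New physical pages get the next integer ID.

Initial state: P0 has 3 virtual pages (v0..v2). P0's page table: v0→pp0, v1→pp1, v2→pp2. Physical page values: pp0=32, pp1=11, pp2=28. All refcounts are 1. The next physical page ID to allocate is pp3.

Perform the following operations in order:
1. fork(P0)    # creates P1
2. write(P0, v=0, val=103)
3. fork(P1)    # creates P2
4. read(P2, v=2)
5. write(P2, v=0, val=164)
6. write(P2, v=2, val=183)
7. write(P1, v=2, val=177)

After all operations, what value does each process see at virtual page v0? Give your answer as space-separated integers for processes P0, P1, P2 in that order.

Op 1: fork(P0) -> P1. 3 ppages; refcounts: pp0:2 pp1:2 pp2:2
Op 2: write(P0, v0, 103). refcount(pp0)=2>1 -> COPY to pp3. 4 ppages; refcounts: pp0:1 pp1:2 pp2:2 pp3:1
Op 3: fork(P1) -> P2. 4 ppages; refcounts: pp0:2 pp1:3 pp2:3 pp3:1
Op 4: read(P2, v2) -> 28. No state change.
Op 5: write(P2, v0, 164). refcount(pp0)=2>1 -> COPY to pp4. 5 ppages; refcounts: pp0:1 pp1:3 pp2:3 pp3:1 pp4:1
Op 6: write(P2, v2, 183). refcount(pp2)=3>1 -> COPY to pp5. 6 ppages; refcounts: pp0:1 pp1:3 pp2:2 pp3:1 pp4:1 pp5:1
Op 7: write(P1, v2, 177). refcount(pp2)=2>1 -> COPY to pp6. 7 ppages; refcounts: pp0:1 pp1:3 pp2:1 pp3:1 pp4:1 pp5:1 pp6:1
P0: v0 -> pp3 = 103
P1: v0 -> pp0 = 32
P2: v0 -> pp4 = 164

Answer: 103 32 164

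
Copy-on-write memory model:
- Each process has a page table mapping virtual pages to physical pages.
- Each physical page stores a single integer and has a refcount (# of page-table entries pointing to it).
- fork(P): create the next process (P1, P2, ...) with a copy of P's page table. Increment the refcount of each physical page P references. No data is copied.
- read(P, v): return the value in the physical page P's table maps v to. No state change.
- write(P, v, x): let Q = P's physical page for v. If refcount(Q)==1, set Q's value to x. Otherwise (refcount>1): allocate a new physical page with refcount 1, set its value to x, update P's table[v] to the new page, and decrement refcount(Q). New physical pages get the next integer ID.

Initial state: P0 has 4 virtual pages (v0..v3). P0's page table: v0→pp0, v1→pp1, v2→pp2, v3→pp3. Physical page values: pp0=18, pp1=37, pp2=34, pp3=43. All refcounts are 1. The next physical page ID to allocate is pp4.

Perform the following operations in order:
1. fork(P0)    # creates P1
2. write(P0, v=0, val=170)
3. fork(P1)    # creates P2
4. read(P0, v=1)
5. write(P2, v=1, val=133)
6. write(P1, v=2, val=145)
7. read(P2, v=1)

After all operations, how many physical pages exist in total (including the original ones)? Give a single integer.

Op 1: fork(P0) -> P1. 4 ppages; refcounts: pp0:2 pp1:2 pp2:2 pp3:2
Op 2: write(P0, v0, 170). refcount(pp0)=2>1 -> COPY to pp4. 5 ppages; refcounts: pp0:1 pp1:2 pp2:2 pp3:2 pp4:1
Op 3: fork(P1) -> P2. 5 ppages; refcounts: pp0:2 pp1:3 pp2:3 pp3:3 pp4:1
Op 4: read(P0, v1) -> 37. No state change.
Op 5: write(P2, v1, 133). refcount(pp1)=3>1 -> COPY to pp5. 6 ppages; refcounts: pp0:2 pp1:2 pp2:3 pp3:3 pp4:1 pp5:1
Op 6: write(P1, v2, 145). refcount(pp2)=3>1 -> COPY to pp6. 7 ppages; refcounts: pp0:2 pp1:2 pp2:2 pp3:3 pp4:1 pp5:1 pp6:1
Op 7: read(P2, v1) -> 133. No state change.

Answer: 7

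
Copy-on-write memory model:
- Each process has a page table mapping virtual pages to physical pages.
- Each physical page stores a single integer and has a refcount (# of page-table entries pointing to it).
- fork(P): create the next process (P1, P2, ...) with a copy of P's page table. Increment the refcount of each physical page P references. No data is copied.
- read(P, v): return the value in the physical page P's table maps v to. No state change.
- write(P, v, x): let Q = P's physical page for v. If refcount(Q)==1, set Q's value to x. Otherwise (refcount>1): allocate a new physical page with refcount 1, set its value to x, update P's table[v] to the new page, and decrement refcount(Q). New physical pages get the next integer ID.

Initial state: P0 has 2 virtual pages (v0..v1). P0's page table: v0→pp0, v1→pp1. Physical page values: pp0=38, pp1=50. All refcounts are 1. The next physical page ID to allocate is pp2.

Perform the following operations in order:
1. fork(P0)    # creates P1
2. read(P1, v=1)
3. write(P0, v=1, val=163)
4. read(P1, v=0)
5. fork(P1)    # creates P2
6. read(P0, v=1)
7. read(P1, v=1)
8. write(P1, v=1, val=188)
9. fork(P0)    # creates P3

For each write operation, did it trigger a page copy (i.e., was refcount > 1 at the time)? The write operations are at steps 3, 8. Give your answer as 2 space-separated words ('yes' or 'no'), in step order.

Op 1: fork(P0) -> P1. 2 ppages; refcounts: pp0:2 pp1:2
Op 2: read(P1, v1) -> 50. No state change.
Op 3: write(P0, v1, 163). refcount(pp1)=2>1 -> COPY to pp2. 3 ppages; refcounts: pp0:2 pp1:1 pp2:1
Op 4: read(P1, v0) -> 38. No state change.
Op 5: fork(P1) -> P2. 3 ppages; refcounts: pp0:3 pp1:2 pp2:1
Op 6: read(P0, v1) -> 163. No state change.
Op 7: read(P1, v1) -> 50. No state change.
Op 8: write(P1, v1, 188). refcount(pp1)=2>1 -> COPY to pp3. 4 ppages; refcounts: pp0:3 pp1:1 pp2:1 pp3:1
Op 9: fork(P0) -> P3. 4 ppages; refcounts: pp0:4 pp1:1 pp2:2 pp3:1

yes yes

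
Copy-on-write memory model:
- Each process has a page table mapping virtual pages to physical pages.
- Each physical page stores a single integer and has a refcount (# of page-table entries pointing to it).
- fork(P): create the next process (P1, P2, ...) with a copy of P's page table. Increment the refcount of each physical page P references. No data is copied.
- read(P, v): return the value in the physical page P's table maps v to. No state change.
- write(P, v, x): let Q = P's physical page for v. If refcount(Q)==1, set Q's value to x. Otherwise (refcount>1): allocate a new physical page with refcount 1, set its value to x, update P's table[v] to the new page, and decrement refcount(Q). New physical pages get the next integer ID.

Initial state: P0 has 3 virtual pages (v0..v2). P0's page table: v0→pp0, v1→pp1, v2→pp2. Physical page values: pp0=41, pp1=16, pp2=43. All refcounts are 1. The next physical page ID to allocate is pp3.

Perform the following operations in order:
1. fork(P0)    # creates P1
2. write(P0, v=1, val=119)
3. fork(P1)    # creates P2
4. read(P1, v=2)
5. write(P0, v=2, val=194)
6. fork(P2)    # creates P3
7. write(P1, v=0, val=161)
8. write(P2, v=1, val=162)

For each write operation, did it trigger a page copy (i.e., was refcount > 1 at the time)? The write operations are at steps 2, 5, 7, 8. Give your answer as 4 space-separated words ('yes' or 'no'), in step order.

Op 1: fork(P0) -> P1. 3 ppages; refcounts: pp0:2 pp1:2 pp2:2
Op 2: write(P0, v1, 119). refcount(pp1)=2>1 -> COPY to pp3. 4 ppages; refcounts: pp0:2 pp1:1 pp2:2 pp3:1
Op 3: fork(P1) -> P2. 4 ppages; refcounts: pp0:3 pp1:2 pp2:3 pp3:1
Op 4: read(P1, v2) -> 43. No state change.
Op 5: write(P0, v2, 194). refcount(pp2)=3>1 -> COPY to pp4. 5 ppages; refcounts: pp0:3 pp1:2 pp2:2 pp3:1 pp4:1
Op 6: fork(P2) -> P3. 5 ppages; refcounts: pp0:4 pp1:3 pp2:3 pp3:1 pp4:1
Op 7: write(P1, v0, 161). refcount(pp0)=4>1 -> COPY to pp5. 6 ppages; refcounts: pp0:3 pp1:3 pp2:3 pp3:1 pp4:1 pp5:1
Op 8: write(P2, v1, 162). refcount(pp1)=3>1 -> COPY to pp6. 7 ppages; refcounts: pp0:3 pp1:2 pp2:3 pp3:1 pp4:1 pp5:1 pp6:1

yes yes yes yes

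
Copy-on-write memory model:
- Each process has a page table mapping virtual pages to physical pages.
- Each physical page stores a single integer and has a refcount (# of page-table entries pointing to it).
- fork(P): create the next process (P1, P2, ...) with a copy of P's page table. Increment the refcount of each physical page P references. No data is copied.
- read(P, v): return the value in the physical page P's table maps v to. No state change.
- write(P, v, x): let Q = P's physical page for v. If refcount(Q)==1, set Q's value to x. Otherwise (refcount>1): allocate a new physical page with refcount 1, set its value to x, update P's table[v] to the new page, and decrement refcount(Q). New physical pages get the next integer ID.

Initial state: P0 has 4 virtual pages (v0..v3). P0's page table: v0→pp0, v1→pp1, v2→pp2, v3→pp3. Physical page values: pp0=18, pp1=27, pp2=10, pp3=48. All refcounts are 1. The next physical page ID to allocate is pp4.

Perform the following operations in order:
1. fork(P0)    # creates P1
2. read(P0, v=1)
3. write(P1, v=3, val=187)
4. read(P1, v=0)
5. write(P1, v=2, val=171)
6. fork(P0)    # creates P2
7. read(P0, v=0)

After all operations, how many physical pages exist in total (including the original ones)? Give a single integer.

Answer: 6

Derivation:
Op 1: fork(P0) -> P1. 4 ppages; refcounts: pp0:2 pp1:2 pp2:2 pp3:2
Op 2: read(P0, v1) -> 27. No state change.
Op 3: write(P1, v3, 187). refcount(pp3)=2>1 -> COPY to pp4. 5 ppages; refcounts: pp0:2 pp1:2 pp2:2 pp3:1 pp4:1
Op 4: read(P1, v0) -> 18. No state change.
Op 5: write(P1, v2, 171). refcount(pp2)=2>1 -> COPY to pp5. 6 ppages; refcounts: pp0:2 pp1:2 pp2:1 pp3:1 pp4:1 pp5:1
Op 6: fork(P0) -> P2. 6 ppages; refcounts: pp0:3 pp1:3 pp2:2 pp3:2 pp4:1 pp5:1
Op 7: read(P0, v0) -> 18. No state change.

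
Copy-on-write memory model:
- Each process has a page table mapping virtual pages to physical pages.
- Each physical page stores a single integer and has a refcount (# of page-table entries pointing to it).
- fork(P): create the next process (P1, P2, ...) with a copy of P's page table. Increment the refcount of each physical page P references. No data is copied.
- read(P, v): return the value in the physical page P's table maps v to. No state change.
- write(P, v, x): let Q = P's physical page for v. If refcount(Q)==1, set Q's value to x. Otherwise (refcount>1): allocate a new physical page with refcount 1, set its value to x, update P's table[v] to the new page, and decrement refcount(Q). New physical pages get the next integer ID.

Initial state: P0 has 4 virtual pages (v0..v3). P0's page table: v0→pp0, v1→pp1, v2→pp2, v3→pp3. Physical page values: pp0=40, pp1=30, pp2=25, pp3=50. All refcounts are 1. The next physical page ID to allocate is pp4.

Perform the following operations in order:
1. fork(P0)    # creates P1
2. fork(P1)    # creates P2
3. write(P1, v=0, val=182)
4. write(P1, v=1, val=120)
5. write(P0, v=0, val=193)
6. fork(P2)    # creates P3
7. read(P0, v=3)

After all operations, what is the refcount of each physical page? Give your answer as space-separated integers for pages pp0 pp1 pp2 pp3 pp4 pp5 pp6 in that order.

Answer: 2 3 4 4 1 1 1

Derivation:
Op 1: fork(P0) -> P1. 4 ppages; refcounts: pp0:2 pp1:2 pp2:2 pp3:2
Op 2: fork(P1) -> P2. 4 ppages; refcounts: pp0:3 pp1:3 pp2:3 pp3:3
Op 3: write(P1, v0, 182). refcount(pp0)=3>1 -> COPY to pp4. 5 ppages; refcounts: pp0:2 pp1:3 pp2:3 pp3:3 pp4:1
Op 4: write(P1, v1, 120). refcount(pp1)=3>1 -> COPY to pp5. 6 ppages; refcounts: pp0:2 pp1:2 pp2:3 pp3:3 pp4:1 pp5:1
Op 5: write(P0, v0, 193). refcount(pp0)=2>1 -> COPY to pp6. 7 ppages; refcounts: pp0:1 pp1:2 pp2:3 pp3:3 pp4:1 pp5:1 pp6:1
Op 6: fork(P2) -> P3. 7 ppages; refcounts: pp0:2 pp1:3 pp2:4 pp3:4 pp4:1 pp5:1 pp6:1
Op 7: read(P0, v3) -> 50. No state change.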